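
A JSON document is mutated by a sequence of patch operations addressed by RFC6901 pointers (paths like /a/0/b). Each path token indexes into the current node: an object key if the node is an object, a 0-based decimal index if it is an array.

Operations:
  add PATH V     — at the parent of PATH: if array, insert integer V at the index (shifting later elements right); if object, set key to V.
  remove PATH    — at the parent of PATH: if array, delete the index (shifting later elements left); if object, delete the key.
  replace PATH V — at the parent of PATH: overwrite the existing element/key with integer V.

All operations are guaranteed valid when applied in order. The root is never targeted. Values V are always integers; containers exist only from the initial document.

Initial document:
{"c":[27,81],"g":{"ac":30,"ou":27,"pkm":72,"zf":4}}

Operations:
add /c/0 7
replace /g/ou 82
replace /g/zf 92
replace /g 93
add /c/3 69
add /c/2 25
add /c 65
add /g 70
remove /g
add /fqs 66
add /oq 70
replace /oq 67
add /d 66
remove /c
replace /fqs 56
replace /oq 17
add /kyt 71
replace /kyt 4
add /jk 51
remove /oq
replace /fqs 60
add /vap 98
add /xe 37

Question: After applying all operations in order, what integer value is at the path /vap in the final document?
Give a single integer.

Answer: 98

Derivation:
After op 1 (add /c/0 7): {"c":[7,27,81],"g":{"ac":30,"ou":27,"pkm":72,"zf":4}}
After op 2 (replace /g/ou 82): {"c":[7,27,81],"g":{"ac":30,"ou":82,"pkm":72,"zf":4}}
After op 3 (replace /g/zf 92): {"c":[7,27,81],"g":{"ac":30,"ou":82,"pkm":72,"zf":92}}
After op 4 (replace /g 93): {"c":[7,27,81],"g":93}
After op 5 (add /c/3 69): {"c":[7,27,81,69],"g":93}
After op 6 (add /c/2 25): {"c":[7,27,25,81,69],"g":93}
After op 7 (add /c 65): {"c":65,"g":93}
After op 8 (add /g 70): {"c":65,"g":70}
After op 9 (remove /g): {"c":65}
After op 10 (add /fqs 66): {"c":65,"fqs":66}
After op 11 (add /oq 70): {"c":65,"fqs":66,"oq":70}
After op 12 (replace /oq 67): {"c":65,"fqs":66,"oq":67}
After op 13 (add /d 66): {"c":65,"d":66,"fqs":66,"oq":67}
After op 14 (remove /c): {"d":66,"fqs":66,"oq":67}
After op 15 (replace /fqs 56): {"d":66,"fqs":56,"oq":67}
After op 16 (replace /oq 17): {"d":66,"fqs":56,"oq":17}
After op 17 (add /kyt 71): {"d":66,"fqs":56,"kyt":71,"oq":17}
After op 18 (replace /kyt 4): {"d":66,"fqs":56,"kyt":4,"oq":17}
After op 19 (add /jk 51): {"d":66,"fqs":56,"jk":51,"kyt":4,"oq":17}
After op 20 (remove /oq): {"d":66,"fqs":56,"jk":51,"kyt":4}
After op 21 (replace /fqs 60): {"d":66,"fqs":60,"jk":51,"kyt":4}
After op 22 (add /vap 98): {"d":66,"fqs":60,"jk":51,"kyt":4,"vap":98}
After op 23 (add /xe 37): {"d":66,"fqs":60,"jk":51,"kyt":4,"vap":98,"xe":37}
Value at /vap: 98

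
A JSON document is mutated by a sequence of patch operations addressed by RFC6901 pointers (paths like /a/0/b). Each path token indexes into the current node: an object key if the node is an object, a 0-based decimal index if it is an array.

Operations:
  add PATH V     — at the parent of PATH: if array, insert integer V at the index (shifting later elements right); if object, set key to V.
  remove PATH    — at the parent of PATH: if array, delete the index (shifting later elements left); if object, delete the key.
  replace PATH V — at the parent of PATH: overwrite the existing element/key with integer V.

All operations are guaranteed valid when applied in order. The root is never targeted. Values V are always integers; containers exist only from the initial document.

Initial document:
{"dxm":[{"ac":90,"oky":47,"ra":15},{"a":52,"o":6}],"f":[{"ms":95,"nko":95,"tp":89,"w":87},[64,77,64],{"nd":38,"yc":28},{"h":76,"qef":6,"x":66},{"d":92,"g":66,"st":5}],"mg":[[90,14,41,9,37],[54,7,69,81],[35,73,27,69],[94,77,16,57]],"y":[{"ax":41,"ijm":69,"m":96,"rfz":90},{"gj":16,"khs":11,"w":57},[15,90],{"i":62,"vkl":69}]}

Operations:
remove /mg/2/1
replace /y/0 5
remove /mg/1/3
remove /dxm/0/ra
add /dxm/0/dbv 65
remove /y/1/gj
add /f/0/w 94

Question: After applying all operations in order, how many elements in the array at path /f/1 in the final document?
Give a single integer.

Answer: 3

Derivation:
After op 1 (remove /mg/2/1): {"dxm":[{"ac":90,"oky":47,"ra":15},{"a":52,"o":6}],"f":[{"ms":95,"nko":95,"tp":89,"w":87},[64,77,64],{"nd":38,"yc":28},{"h":76,"qef":6,"x":66},{"d":92,"g":66,"st":5}],"mg":[[90,14,41,9,37],[54,7,69,81],[35,27,69],[94,77,16,57]],"y":[{"ax":41,"ijm":69,"m":96,"rfz":90},{"gj":16,"khs":11,"w":57},[15,90],{"i":62,"vkl":69}]}
After op 2 (replace /y/0 5): {"dxm":[{"ac":90,"oky":47,"ra":15},{"a":52,"o":6}],"f":[{"ms":95,"nko":95,"tp":89,"w":87},[64,77,64],{"nd":38,"yc":28},{"h":76,"qef":6,"x":66},{"d":92,"g":66,"st":5}],"mg":[[90,14,41,9,37],[54,7,69,81],[35,27,69],[94,77,16,57]],"y":[5,{"gj":16,"khs":11,"w":57},[15,90],{"i":62,"vkl":69}]}
After op 3 (remove /mg/1/3): {"dxm":[{"ac":90,"oky":47,"ra":15},{"a":52,"o":6}],"f":[{"ms":95,"nko":95,"tp":89,"w":87},[64,77,64],{"nd":38,"yc":28},{"h":76,"qef":6,"x":66},{"d":92,"g":66,"st":5}],"mg":[[90,14,41,9,37],[54,7,69],[35,27,69],[94,77,16,57]],"y":[5,{"gj":16,"khs":11,"w":57},[15,90],{"i":62,"vkl":69}]}
After op 4 (remove /dxm/0/ra): {"dxm":[{"ac":90,"oky":47},{"a":52,"o":6}],"f":[{"ms":95,"nko":95,"tp":89,"w":87},[64,77,64],{"nd":38,"yc":28},{"h":76,"qef":6,"x":66},{"d":92,"g":66,"st":5}],"mg":[[90,14,41,9,37],[54,7,69],[35,27,69],[94,77,16,57]],"y":[5,{"gj":16,"khs":11,"w":57},[15,90],{"i":62,"vkl":69}]}
After op 5 (add /dxm/0/dbv 65): {"dxm":[{"ac":90,"dbv":65,"oky":47},{"a":52,"o":6}],"f":[{"ms":95,"nko":95,"tp":89,"w":87},[64,77,64],{"nd":38,"yc":28},{"h":76,"qef":6,"x":66},{"d":92,"g":66,"st":5}],"mg":[[90,14,41,9,37],[54,7,69],[35,27,69],[94,77,16,57]],"y":[5,{"gj":16,"khs":11,"w":57},[15,90],{"i":62,"vkl":69}]}
After op 6 (remove /y/1/gj): {"dxm":[{"ac":90,"dbv":65,"oky":47},{"a":52,"o":6}],"f":[{"ms":95,"nko":95,"tp":89,"w":87},[64,77,64],{"nd":38,"yc":28},{"h":76,"qef":6,"x":66},{"d":92,"g":66,"st":5}],"mg":[[90,14,41,9,37],[54,7,69],[35,27,69],[94,77,16,57]],"y":[5,{"khs":11,"w":57},[15,90],{"i":62,"vkl":69}]}
After op 7 (add /f/0/w 94): {"dxm":[{"ac":90,"dbv":65,"oky":47},{"a":52,"o":6}],"f":[{"ms":95,"nko":95,"tp":89,"w":94},[64,77,64],{"nd":38,"yc":28},{"h":76,"qef":6,"x":66},{"d":92,"g":66,"st":5}],"mg":[[90,14,41,9,37],[54,7,69],[35,27,69],[94,77,16,57]],"y":[5,{"khs":11,"w":57},[15,90],{"i":62,"vkl":69}]}
Size at path /f/1: 3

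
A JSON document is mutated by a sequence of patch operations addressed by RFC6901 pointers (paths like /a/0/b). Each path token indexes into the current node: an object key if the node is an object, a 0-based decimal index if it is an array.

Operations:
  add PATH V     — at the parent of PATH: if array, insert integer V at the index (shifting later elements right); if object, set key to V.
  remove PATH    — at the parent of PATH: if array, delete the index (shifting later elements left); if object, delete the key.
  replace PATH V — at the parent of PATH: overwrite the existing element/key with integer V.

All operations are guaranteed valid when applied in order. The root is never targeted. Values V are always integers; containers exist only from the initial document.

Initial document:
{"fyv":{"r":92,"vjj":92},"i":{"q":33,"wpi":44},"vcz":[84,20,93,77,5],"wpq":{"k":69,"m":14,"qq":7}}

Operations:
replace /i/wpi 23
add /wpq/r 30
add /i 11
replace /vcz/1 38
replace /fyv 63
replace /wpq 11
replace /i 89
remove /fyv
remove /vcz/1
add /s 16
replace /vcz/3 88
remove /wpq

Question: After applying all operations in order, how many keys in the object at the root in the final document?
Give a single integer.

Answer: 3

Derivation:
After op 1 (replace /i/wpi 23): {"fyv":{"r":92,"vjj":92},"i":{"q":33,"wpi":23},"vcz":[84,20,93,77,5],"wpq":{"k":69,"m":14,"qq":7}}
After op 2 (add /wpq/r 30): {"fyv":{"r":92,"vjj":92},"i":{"q":33,"wpi":23},"vcz":[84,20,93,77,5],"wpq":{"k":69,"m":14,"qq":7,"r":30}}
After op 3 (add /i 11): {"fyv":{"r":92,"vjj":92},"i":11,"vcz":[84,20,93,77,5],"wpq":{"k":69,"m":14,"qq":7,"r":30}}
After op 4 (replace /vcz/1 38): {"fyv":{"r":92,"vjj":92},"i":11,"vcz":[84,38,93,77,5],"wpq":{"k":69,"m":14,"qq":7,"r":30}}
After op 5 (replace /fyv 63): {"fyv":63,"i":11,"vcz":[84,38,93,77,5],"wpq":{"k":69,"m":14,"qq":7,"r":30}}
After op 6 (replace /wpq 11): {"fyv":63,"i":11,"vcz":[84,38,93,77,5],"wpq":11}
After op 7 (replace /i 89): {"fyv":63,"i":89,"vcz":[84,38,93,77,5],"wpq":11}
After op 8 (remove /fyv): {"i":89,"vcz":[84,38,93,77,5],"wpq":11}
After op 9 (remove /vcz/1): {"i":89,"vcz":[84,93,77,5],"wpq":11}
After op 10 (add /s 16): {"i":89,"s":16,"vcz":[84,93,77,5],"wpq":11}
After op 11 (replace /vcz/3 88): {"i":89,"s":16,"vcz":[84,93,77,88],"wpq":11}
After op 12 (remove /wpq): {"i":89,"s":16,"vcz":[84,93,77,88]}
Size at the root: 3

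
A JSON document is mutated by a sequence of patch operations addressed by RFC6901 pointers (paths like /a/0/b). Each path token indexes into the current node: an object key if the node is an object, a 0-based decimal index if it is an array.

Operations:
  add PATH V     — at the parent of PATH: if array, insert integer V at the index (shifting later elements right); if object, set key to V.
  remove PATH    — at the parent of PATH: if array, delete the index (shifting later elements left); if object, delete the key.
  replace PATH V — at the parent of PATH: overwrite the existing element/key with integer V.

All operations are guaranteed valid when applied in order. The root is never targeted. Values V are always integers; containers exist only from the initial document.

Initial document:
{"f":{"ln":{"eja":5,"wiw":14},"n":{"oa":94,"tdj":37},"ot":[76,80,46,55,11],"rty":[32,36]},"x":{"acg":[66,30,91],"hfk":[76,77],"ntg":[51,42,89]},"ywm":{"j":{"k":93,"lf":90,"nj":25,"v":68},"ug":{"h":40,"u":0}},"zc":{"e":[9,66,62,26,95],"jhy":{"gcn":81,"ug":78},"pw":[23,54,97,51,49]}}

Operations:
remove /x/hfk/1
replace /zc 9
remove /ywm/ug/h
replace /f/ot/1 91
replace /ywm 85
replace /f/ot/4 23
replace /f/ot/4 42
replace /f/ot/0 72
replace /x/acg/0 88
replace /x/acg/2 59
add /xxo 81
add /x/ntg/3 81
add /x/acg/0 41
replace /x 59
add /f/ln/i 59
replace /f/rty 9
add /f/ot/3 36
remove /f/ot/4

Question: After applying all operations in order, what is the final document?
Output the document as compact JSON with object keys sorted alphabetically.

Answer: {"f":{"ln":{"eja":5,"i":59,"wiw":14},"n":{"oa":94,"tdj":37},"ot":[72,91,46,36,42],"rty":9},"x":59,"xxo":81,"ywm":85,"zc":9}

Derivation:
After op 1 (remove /x/hfk/1): {"f":{"ln":{"eja":5,"wiw":14},"n":{"oa":94,"tdj":37},"ot":[76,80,46,55,11],"rty":[32,36]},"x":{"acg":[66,30,91],"hfk":[76],"ntg":[51,42,89]},"ywm":{"j":{"k":93,"lf":90,"nj":25,"v":68},"ug":{"h":40,"u":0}},"zc":{"e":[9,66,62,26,95],"jhy":{"gcn":81,"ug":78},"pw":[23,54,97,51,49]}}
After op 2 (replace /zc 9): {"f":{"ln":{"eja":5,"wiw":14},"n":{"oa":94,"tdj":37},"ot":[76,80,46,55,11],"rty":[32,36]},"x":{"acg":[66,30,91],"hfk":[76],"ntg":[51,42,89]},"ywm":{"j":{"k":93,"lf":90,"nj":25,"v":68},"ug":{"h":40,"u":0}},"zc":9}
After op 3 (remove /ywm/ug/h): {"f":{"ln":{"eja":5,"wiw":14},"n":{"oa":94,"tdj":37},"ot":[76,80,46,55,11],"rty":[32,36]},"x":{"acg":[66,30,91],"hfk":[76],"ntg":[51,42,89]},"ywm":{"j":{"k":93,"lf":90,"nj":25,"v":68},"ug":{"u":0}},"zc":9}
After op 4 (replace /f/ot/1 91): {"f":{"ln":{"eja":5,"wiw":14},"n":{"oa":94,"tdj":37},"ot":[76,91,46,55,11],"rty":[32,36]},"x":{"acg":[66,30,91],"hfk":[76],"ntg":[51,42,89]},"ywm":{"j":{"k":93,"lf":90,"nj":25,"v":68},"ug":{"u":0}},"zc":9}
After op 5 (replace /ywm 85): {"f":{"ln":{"eja":5,"wiw":14},"n":{"oa":94,"tdj":37},"ot":[76,91,46,55,11],"rty":[32,36]},"x":{"acg":[66,30,91],"hfk":[76],"ntg":[51,42,89]},"ywm":85,"zc":9}
After op 6 (replace /f/ot/4 23): {"f":{"ln":{"eja":5,"wiw":14},"n":{"oa":94,"tdj":37},"ot":[76,91,46,55,23],"rty":[32,36]},"x":{"acg":[66,30,91],"hfk":[76],"ntg":[51,42,89]},"ywm":85,"zc":9}
After op 7 (replace /f/ot/4 42): {"f":{"ln":{"eja":5,"wiw":14},"n":{"oa":94,"tdj":37},"ot":[76,91,46,55,42],"rty":[32,36]},"x":{"acg":[66,30,91],"hfk":[76],"ntg":[51,42,89]},"ywm":85,"zc":9}
After op 8 (replace /f/ot/0 72): {"f":{"ln":{"eja":5,"wiw":14},"n":{"oa":94,"tdj":37},"ot":[72,91,46,55,42],"rty":[32,36]},"x":{"acg":[66,30,91],"hfk":[76],"ntg":[51,42,89]},"ywm":85,"zc":9}
After op 9 (replace /x/acg/0 88): {"f":{"ln":{"eja":5,"wiw":14},"n":{"oa":94,"tdj":37},"ot":[72,91,46,55,42],"rty":[32,36]},"x":{"acg":[88,30,91],"hfk":[76],"ntg":[51,42,89]},"ywm":85,"zc":9}
After op 10 (replace /x/acg/2 59): {"f":{"ln":{"eja":5,"wiw":14},"n":{"oa":94,"tdj":37},"ot":[72,91,46,55,42],"rty":[32,36]},"x":{"acg":[88,30,59],"hfk":[76],"ntg":[51,42,89]},"ywm":85,"zc":9}
After op 11 (add /xxo 81): {"f":{"ln":{"eja":5,"wiw":14},"n":{"oa":94,"tdj":37},"ot":[72,91,46,55,42],"rty":[32,36]},"x":{"acg":[88,30,59],"hfk":[76],"ntg":[51,42,89]},"xxo":81,"ywm":85,"zc":9}
After op 12 (add /x/ntg/3 81): {"f":{"ln":{"eja":5,"wiw":14},"n":{"oa":94,"tdj":37},"ot":[72,91,46,55,42],"rty":[32,36]},"x":{"acg":[88,30,59],"hfk":[76],"ntg":[51,42,89,81]},"xxo":81,"ywm":85,"zc":9}
After op 13 (add /x/acg/0 41): {"f":{"ln":{"eja":5,"wiw":14},"n":{"oa":94,"tdj":37},"ot":[72,91,46,55,42],"rty":[32,36]},"x":{"acg":[41,88,30,59],"hfk":[76],"ntg":[51,42,89,81]},"xxo":81,"ywm":85,"zc":9}
After op 14 (replace /x 59): {"f":{"ln":{"eja":5,"wiw":14},"n":{"oa":94,"tdj":37},"ot":[72,91,46,55,42],"rty":[32,36]},"x":59,"xxo":81,"ywm":85,"zc":9}
After op 15 (add /f/ln/i 59): {"f":{"ln":{"eja":5,"i":59,"wiw":14},"n":{"oa":94,"tdj":37},"ot":[72,91,46,55,42],"rty":[32,36]},"x":59,"xxo":81,"ywm":85,"zc":9}
After op 16 (replace /f/rty 9): {"f":{"ln":{"eja":5,"i":59,"wiw":14},"n":{"oa":94,"tdj":37},"ot":[72,91,46,55,42],"rty":9},"x":59,"xxo":81,"ywm":85,"zc":9}
After op 17 (add /f/ot/3 36): {"f":{"ln":{"eja":5,"i":59,"wiw":14},"n":{"oa":94,"tdj":37},"ot":[72,91,46,36,55,42],"rty":9},"x":59,"xxo":81,"ywm":85,"zc":9}
After op 18 (remove /f/ot/4): {"f":{"ln":{"eja":5,"i":59,"wiw":14},"n":{"oa":94,"tdj":37},"ot":[72,91,46,36,42],"rty":9},"x":59,"xxo":81,"ywm":85,"zc":9}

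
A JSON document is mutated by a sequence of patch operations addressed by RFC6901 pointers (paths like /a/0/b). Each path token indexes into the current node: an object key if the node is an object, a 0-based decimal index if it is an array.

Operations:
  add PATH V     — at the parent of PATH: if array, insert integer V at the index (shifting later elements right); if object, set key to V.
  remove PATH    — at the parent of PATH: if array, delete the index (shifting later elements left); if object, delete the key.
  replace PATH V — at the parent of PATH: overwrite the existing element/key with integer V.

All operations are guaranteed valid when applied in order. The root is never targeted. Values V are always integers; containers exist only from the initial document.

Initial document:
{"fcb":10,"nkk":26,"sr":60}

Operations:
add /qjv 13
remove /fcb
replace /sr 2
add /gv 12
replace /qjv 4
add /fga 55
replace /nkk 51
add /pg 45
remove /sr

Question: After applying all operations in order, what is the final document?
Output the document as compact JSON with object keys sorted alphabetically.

After op 1 (add /qjv 13): {"fcb":10,"nkk":26,"qjv":13,"sr":60}
After op 2 (remove /fcb): {"nkk":26,"qjv":13,"sr":60}
After op 3 (replace /sr 2): {"nkk":26,"qjv":13,"sr":2}
After op 4 (add /gv 12): {"gv":12,"nkk":26,"qjv":13,"sr":2}
After op 5 (replace /qjv 4): {"gv":12,"nkk":26,"qjv":4,"sr":2}
After op 6 (add /fga 55): {"fga":55,"gv":12,"nkk":26,"qjv":4,"sr":2}
After op 7 (replace /nkk 51): {"fga":55,"gv":12,"nkk":51,"qjv":4,"sr":2}
After op 8 (add /pg 45): {"fga":55,"gv":12,"nkk":51,"pg":45,"qjv":4,"sr":2}
After op 9 (remove /sr): {"fga":55,"gv":12,"nkk":51,"pg":45,"qjv":4}

Answer: {"fga":55,"gv":12,"nkk":51,"pg":45,"qjv":4}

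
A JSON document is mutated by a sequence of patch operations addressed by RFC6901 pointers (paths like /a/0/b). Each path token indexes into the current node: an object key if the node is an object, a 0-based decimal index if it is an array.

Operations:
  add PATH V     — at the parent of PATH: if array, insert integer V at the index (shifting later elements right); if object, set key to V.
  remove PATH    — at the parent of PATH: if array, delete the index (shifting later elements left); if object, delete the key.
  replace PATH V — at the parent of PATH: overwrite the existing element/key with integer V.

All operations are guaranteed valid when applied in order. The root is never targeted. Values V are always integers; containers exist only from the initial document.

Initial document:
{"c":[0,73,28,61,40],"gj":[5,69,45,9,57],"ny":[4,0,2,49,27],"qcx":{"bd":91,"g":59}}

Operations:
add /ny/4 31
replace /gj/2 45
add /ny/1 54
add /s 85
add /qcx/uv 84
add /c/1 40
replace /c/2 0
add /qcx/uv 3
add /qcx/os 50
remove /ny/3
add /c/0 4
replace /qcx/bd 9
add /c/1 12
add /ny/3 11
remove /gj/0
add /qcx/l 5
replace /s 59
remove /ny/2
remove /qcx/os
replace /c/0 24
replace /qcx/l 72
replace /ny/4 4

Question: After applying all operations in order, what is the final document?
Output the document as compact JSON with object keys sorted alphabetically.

Answer: {"c":[24,12,0,40,0,28,61,40],"gj":[69,45,9,57],"ny":[4,54,11,49,4,27],"qcx":{"bd":9,"g":59,"l":72,"uv":3},"s":59}

Derivation:
After op 1 (add /ny/4 31): {"c":[0,73,28,61,40],"gj":[5,69,45,9,57],"ny":[4,0,2,49,31,27],"qcx":{"bd":91,"g":59}}
After op 2 (replace /gj/2 45): {"c":[0,73,28,61,40],"gj":[5,69,45,9,57],"ny":[4,0,2,49,31,27],"qcx":{"bd":91,"g":59}}
After op 3 (add /ny/1 54): {"c":[0,73,28,61,40],"gj":[5,69,45,9,57],"ny":[4,54,0,2,49,31,27],"qcx":{"bd":91,"g":59}}
After op 4 (add /s 85): {"c":[0,73,28,61,40],"gj":[5,69,45,9,57],"ny":[4,54,0,2,49,31,27],"qcx":{"bd":91,"g":59},"s":85}
After op 5 (add /qcx/uv 84): {"c":[0,73,28,61,40],"gj":[5,69,45,9,57],"ny":[4,54,0,2,49,31,27],"qcx":{"bd":91,"g":59,"uv":84},"s":85}
After op 6 (add /c/1 40): {"c":[0,40,73,28,61,40],"gj":[5,69,45,9,57],"ny":[4,54,0,2,49,31,27],"qcx":{"bd":91,"g":59,"uv":84},"s":85}
After op 7 (replace /c/2 0): {"c":[0,40,0,28,61,40],"gj":[5,69,45,9,57],"ny":[4,54,0,2,49,31,27],"qcx":{"bd":91,"g":59,"uv":84},"s":85}
After op 8 (add /qcx/uv 3): {"c":[0,40,0,28,61,40],"gj":[5,69,45,9,57],"ny":[4,54,0,2,49,31,27],"qcx":{"bd":91,"g":59,"uv":3},"s":85}
After op 9 (add /qcx/os 50): {"c":[0,40,0,28,61,40],"gj":[5,69,45,9,57],"ny":[4,54,0,2,49,31,27],"qcx":{"bd":91,"g":59,"os":50,"uv":3},"s":85}
After op 10 (remove /ny/3): {"c":[0,40,0,28,61,40],"gj":[5,69,45,9,57],"ny":[4,54,0,49,31,27],"qcx":{"bd":91,"g":59,"os":50,"uv":3},"s":85}
After op 11 (add /c/0 4): {"c":[4,0,40,0,28,61,40],"gj":[5,69,45,9,57],"ny":[4,54,0,49,31,27],"qcx":{"bd":91,"g":59,"os":50,"uv":3},"s":85}
After op 12 (replace /qcx/bd 9): {"c":[4,0,40,0,28,61,40],"gj":[5,69,45,9,57],"ny":[4,54,0,49,31,27],"qcx":{"bd":9,"g":59,"os":50,"uv":3},"s":85}
After op 13 (add /c/1 12): {"c":[4,12,0,40,0,28,61,40],"gj":[5,69,45,9,57],"ny":[4,54,0,49,31,27],"qcx":{"bd":9,"g":59,"os":50,"uv":3},"s":85}
After op 14 (add /ny/3 11): {"c":[4,12,0,40,0,28,61,40],"gj":[5,69,45,9,57],"ny":[4,54,0,11,49,31,27],"qcx":{"bd":9,"g":59,"os":50,"uv":3},"s":85}
After op 15 (remove /gj/0): {"c":[4,12,0,40,0,28,61,40],"gj":[69,45,9,57],"ny":[4,54,0,11,49,31,27],"qcx":{"bd":9,"g":59,"os":50,"uv":3},"s":85}
After op 16 (add /qcx/l 5): {"c":[4,12,0,40,0,28,61,40],"gj":[69,45,9,57],"ny":[4,54,0,11,49,31,27],"qcx":{"bd":9,"g":59,"l":5,"os":50,"uv":3},"s":85}
After op 17 (replace /s 59): {"c":[4,12,0,40,0,28,61,40],"gj":[69,45,9,57],"ny":[4,54,0,11,49,31,27],"qcx":{"bd":9,"g":59,"l":5,"os":50,"uv":3},"s":59}
After op 18 (remove /ny/2): {"c":[4,12,0,40,0,28,61,40],"gj":[69,45,9,57],"ny":[4,54,11,49,31,27],"qcx":{"bd":9,"g":59,"l":5,"os":50,"uv":3},"s":59}
After op 19 (remove /qcx/os): {"c":[4,12,0,40,0,28,61,40],"gj":[69,45,9,57],"ny":[4,54,11,49,31,27],"qcx":{"bd":9,"g":59,"l":5,"uv":3},"s":59}
After op 20 (replace /c/0 24): {"c":[24,12,0,40,0,28,61,40],"gj":[69,45,9,57],"ny":[4,54,11,49,31,27],"qcx":{"bd":9,"g":59,"l":5,"uv":3},"s":59}
After op 21 (replace /qcx/l 72): {"c":[24,12,0,40,0,28,61,40],"gj":[69,45,9,57],"ny":[4,54,11,49,31,27],"qcx":{"bd":9,"g":59,"l":72,"uv":3},"s":59}
After op 22 (replace /ny/4 4): {"c":[24,12,0,40,0,28,61,40],"gj":[69,45,9,57],"ny":[4,54,11,49,4,27],"qcx":{"bd":9,"g":59,"l":72,"uv":3},"s":59}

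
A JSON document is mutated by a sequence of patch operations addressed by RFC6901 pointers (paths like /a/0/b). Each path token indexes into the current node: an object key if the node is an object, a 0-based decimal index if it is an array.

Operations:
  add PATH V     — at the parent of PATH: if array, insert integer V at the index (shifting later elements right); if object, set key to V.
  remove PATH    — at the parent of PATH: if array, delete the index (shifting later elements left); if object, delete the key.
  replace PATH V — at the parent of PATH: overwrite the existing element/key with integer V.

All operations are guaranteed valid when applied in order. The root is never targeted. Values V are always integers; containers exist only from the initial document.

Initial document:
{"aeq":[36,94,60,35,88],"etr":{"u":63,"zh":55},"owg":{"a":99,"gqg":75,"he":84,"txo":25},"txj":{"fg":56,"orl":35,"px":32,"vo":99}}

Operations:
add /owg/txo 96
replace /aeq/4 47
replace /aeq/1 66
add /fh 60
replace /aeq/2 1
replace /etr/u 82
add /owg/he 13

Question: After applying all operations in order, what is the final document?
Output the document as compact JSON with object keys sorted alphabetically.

After op 1 (add /owg/txo 96): {"aeq":[36,94,60,35,88],"etr":{"u":63,"zh":55},"owg":{"a":99,"gqg":75,"he":84,"txo":96},"txj":{"fg":56,"orl":35,"px":32,"vo":99}}
After op 2 (replace /aeq/4 47): {"aeq":[36,94,60,35,47],"etr":{"u":63,"zh":55},"owg":{"a":99,"gqg":75,"he":84,"txo":96},"txj":{"fg":56,"orl":35,"px":32,"vo":99}}
After op 3 (replace /aeq/1 66): {"aeq":[36,66,60,35,47],"etr":{"u":63,"zh":55},"owg":{"a":99,"gqg":75,"he":84,"txo":96},"txj":{"fg":56,"orl":35,"px":32,"vo":99}}
After op 4 (add /fh 60): {"aeq":[36,66,60,35,47],"etr":{"u":63,"zh":55},"fh":60,"owg":{"a":99,"gqg":75,"he":84,"txo":96},"txj":{"fg":56,"orl":35,"px":32,"vo":99}}
After op 5 (replace /aeq/2 1): {"aeq":[36,66,1,35,47],"etr":{"u":63,"zh":55},"fh":60,"owg":{"a":99,"gqg":75,"he":84,"txo":96},"txj":{"fg":56,"orl":35,"px":32,"vo":99}}
After op 6 (replace /etr/u 82): {"aeq":[36,66,1,35,47],"etr":{"u":82,"zh":55},"fh":60,"owg":{"a":99,"gqg":75,"he":84,"txo":96},"txj":{"fg":56,"orl":35,"px":32,"vo":99}}
After op 7 (add /owg/he 13): {"aeq":[36,66,1,35,47],"etr":{"u":82,"zh":55},"fh":60,"owg":{"a":99,"gqg":75,"he":13,"txo":96},"txj":{"fg":56,"orl":35,"px":32,"vo":99}}

Answer: {"aeq":[36,66,1,35,47],"etr":{"u":82,"zh":55},"fh":60,"owg":{"a":99,"gqg":75,"he":13,"txo":96},"txj":{"fg":56,"orl":35,"px":32,"vo":99}}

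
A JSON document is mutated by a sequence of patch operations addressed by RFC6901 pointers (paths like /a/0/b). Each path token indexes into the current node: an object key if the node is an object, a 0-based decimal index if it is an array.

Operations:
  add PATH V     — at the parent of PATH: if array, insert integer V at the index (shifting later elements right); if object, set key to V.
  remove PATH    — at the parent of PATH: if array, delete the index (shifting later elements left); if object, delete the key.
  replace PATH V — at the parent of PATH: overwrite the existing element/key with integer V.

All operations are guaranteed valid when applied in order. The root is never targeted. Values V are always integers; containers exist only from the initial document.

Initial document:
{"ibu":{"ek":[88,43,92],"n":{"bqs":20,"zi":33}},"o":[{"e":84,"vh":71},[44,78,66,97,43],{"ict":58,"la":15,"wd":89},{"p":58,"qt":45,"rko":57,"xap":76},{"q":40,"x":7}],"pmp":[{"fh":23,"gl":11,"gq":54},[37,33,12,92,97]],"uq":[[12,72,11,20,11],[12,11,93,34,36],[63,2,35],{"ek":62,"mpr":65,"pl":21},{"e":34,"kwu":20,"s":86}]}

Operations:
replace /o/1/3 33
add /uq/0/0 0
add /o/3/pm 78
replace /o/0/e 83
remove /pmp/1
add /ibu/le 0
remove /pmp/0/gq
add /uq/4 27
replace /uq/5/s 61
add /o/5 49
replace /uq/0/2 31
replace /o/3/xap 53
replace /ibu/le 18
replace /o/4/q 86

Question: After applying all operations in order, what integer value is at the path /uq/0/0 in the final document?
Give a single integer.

Answer: 0

Derivation:
After op 1 (replace /o/1/3 33): {"ibu":{"ek":[88,43,92],"n":{"bqs":20,"zi":33}},"o":[{"e":84,"vh":71},[44,78,66,33,43],{"ict":58,"la":15,"wd":89},{"p":58,"qt":45,"rko":57,"xap":76},{"q":40,"x":7}],"pmp":[{"fh":23,"gl":11,"gq":54},[37,33,12,92,97]],"uq":[[12,72,11,20,11],[12,11,93,34,36],[63,2,35],{"ek":62,"mpr":65,"pl":21},{"e":34,"kwu":20,"s":86}]}
After op 2 (add /uq/0/0 0): {"ibu":{"ek":[88,43,92],"n":{"bqs":20,"zi":33}},"o":[{"e":84,"vh":71},[44,78,66,33,43],{"ict":58,"la":15,"wd":89},{"p":58,"qt":45,"rko":57,"xap":76},{"q":40,"x":7}],"pmp":[{"fh":23,"gl":11,"gq":54},[37,33,12,92,97]],"uq":[[0,12,72,11,20,11],[12,11,93,34,36],[63,2,35],{"ek":62,"mpr":65,"pl":21},{"e":34,"kwu":20,"s":86}]}
After op 3 (add /o/3/pm 78): {"ibu":{"ek":[88,43,92],"n":{"bqs":20,"zi":33}},"o":[{"e":84,"vh":71},[44,78,66,33,43],{"ict":58,"la":15,"wd":89},{"p":58,"pm":78,"qt":45,"rko":57,"xap":76},{"q":40,"x":7}],"pmp":[{"fh":23,"gl":11,"gq":54},[37,33,12,92,97]],"uq":[[0,12,72,11,20,11],[12,11,93,34,36],[63,2,35],{"ek":62,"mpr":65,"pl":21},{"e":34,"kwu":20,"s":86}]}
After op 4 (replace /o/0/e 83): {"ibu":{"ek":[88,43,92],"n":{"bqs":20,"zi":33}},"o":[{"e":83,"vh":71},[44,78,66,33,43],{"ict":58,"la":15,"wd":89},{"p":58,"pm":78,"qt":45,"rko":57,"xap":76},{"q":40,"x":7}],"pmp":[{"fh":23,"gl":11,"gq":54},[37,33,12,92,97]],"uq":[[0,12,72,11,20,11],[12,11,93,34,36],[63,2,35],{"ek":62,"mpr":65,"pl":21},{"e":34,"kwu":20,"s":86}]}
After op 5 (remove /pmp/1): {"ibu":{"ek":[88,43,92],"n":{"bqs":20,"zi":33}},"o":[{"e":83,"vh":71},[44,78,66,33,43],{"ict":58,"la":15,"wd":89},{"p":58,"pm":78,"qt":45,"rko":57,"xap":76},{"q":40,"x":7}],"pmp":[{"fh":23,"gl":11,"gq":54}],"uq":[[0,12,72,11,20,11],[12,11,93,34,36],[63,2,35],{"ek":62,"mpr":65,"pl":21},{"e":34,"kwu":20,"s":86}]}
After op 6 (add /ibu/le 0): {"ibu":{"ek":[88,43,92],"le":0,"n":{"bqs":20,"zi":33}},"o":[{"e":83,"vh":71},[44,78,66,33,43],{"ict":58,"la":15,"wd":89},{"p":58,"pm":78,"qt":45,"rko":57,"xap":76},{"q":40,"x":7}],"pmp":[{"fh":23,"gl":11,"gq":54}],"uq":[[0,12,72,11,20,11],[12,11,93,34,36],[63,2,35],{"ek":62,"mpr":65,"pl":21},{"e":34,"kwu":20,"s":86}]}
After op 7 (remove /pmp/0/gq): {"ibu":{"ek":[88,43,92],"le":0,"n":{"bqs":20,"zi":33}},"o":[{"e":83,"vh":71},[44,78,66,33,43],{"ict":58,"la":15,"wd":89},{"p":58,"pm":78,"qt":45,"rko":57,"xap":76},{"q":40,"x":7}],"pmp":[{"fh":23,"gl":11}],"uq":[[0,12,72,11,20,11],[12,11,93,34,36],[63,2,35],{"ek":62,"mpr":65,"pl":21},{"e":34,"kwu":20,"s":86}]}
After op 8 (add /uq/4 27): {"ibu":{"ek":[88,43,92],"le":0,"n":{"bqs":20,"zi":33}},"o":[{"e":83,"vh":71},[44,78,66,33,43],{"ict":58,"la":15,"wd":89},{"p":58,"pm":78,"qt":45,"rko":57,"xap":76},{"q":40,"x":7}],"pmp":[{"fh":23,"gl":11}],"uq":[[0,12,72,11,20,11],[12,11,93,34,36],[63,2,35],{"ek":62,"mpr":65,"pl":21},27,{"e":34,"kwu":20,"s":86}]}
After op 9 (replace /uq/5/s 61): {"ibu":{"ek":[88,43,92],"le":0,"n":{"bqs":20,"zi":33}},"o":[{"e":83,"vh":71},[44,78,66,33,43],{"ict":58,"la":15,"wd":89},{"p":58,"pm":78,"qt":45,"rko":57,"xap":76},{"q":40,"x":7}],"pmp":[{"fh":23,"gl":11}],"uq":[[0,12,72,11,20,11],[12,11,93,34,36],[63,2,35],{"ek":62,"mpr":65,"pl":21},27,{"e":34,"kwu":20,"s":61}]}
After op 10 (add /o/5 49): {"ibu":{"ek":[88,43,92],"le":0,"n":{"bqs":20,"zi":33}},"o":[{"e":83,"vh":71},[44,78,66,33,43],{"ict":58,"la":15,"wd":89},{"p":58,"pm":78,"qt":45,"rko":57,"xap":76},{"q":40,"x":7},49],"pmp":[{"fh":23,"gl":11}],"uq":[[0,12,72,11,20,11],[12,11,93,34,36],[63,2,35],{"ek":62,"mpr":65,"pl":21},27,{"e":34,"kwu":20,"s":61}]}
After op 11 (replace /uq/0/2 31): {"ibu":{"ek":[88,43,92],"le":0,"n":{"bqs":20,"zi":33}},"o":[{"e":83,"vh":71},[44,78,66,33,43],{"ict":58,"la":15,"wd":89},{"p":58,"pm":78,"qt":45,"rko":57,"xap":76},{"q":40,"x":7},49],"pmp":[{"fh":23,"gl":11}],"uq":[[0,12,31,11,20,11],[12,11,93,34,36],[63,2,35],{"ek":62,"mpr":65,"pl":21},27,{"e":34,"kwu":20,"s":61}]}
After op 12 (replace /o/3/xap 53): {"ibu":{"ek":[88,43,92],"le":0,"n":{"bqs":20,"zi":33}},"o":[{"e":83,"vh":71},[44,78,66,33,43],{"ict":58,"la":15,"wd":89},{"p":58,"pm":78,"qt":45,"rko":57,"xap":53},{"q":40,"x":7},49],"pmp":[{"fh":23,"gl":11}],"uq":[[0,12,31,11,20,11],[12,11,93,34,36],[63,2,35],{"ek":62,"mpr":65,"pl":21},27,{"e":34,"kwu":20,"s":61}]}
After op 13 (replace /ibu/le 18): {"ibu":{"ek":[88,43,92],"le":18,"n":{"bqs":20,"zi":33}},"o":[{"e":83,"vh":71},[44,78,66,33,43],{"ict":58,"la":15,"wd":89},{"p":58,"pm":78,"qt":45,"rko":57,"xap":53},{"q":40,"x":7},49],"pmp":[{"fh":23,"gl":11}],"uq":[[0,12,31,11,20,11],[12,11,93,34,36],[63,2,35],{"ek":62,"mpr":65,"pl":21},27,{"e":34,"kwu":20,"s":61}]}
After op 14 (replace /o/4/q 86): {"ibu":{"ek":[88,43,92],"le":18,"n":{"bqs":20,"zi":33}},"o":[{"e":83,"vh":71},[44,78,66,33,43],{"ict":58,"la":15,"wd":89},{"p":58,"pm":78,"qt":45,"rko":57,"xap":53},{"q":86,"x":7},49],"pmp":[{"fh":23,"gl":11}],"uq":[[0,12,31,11,20,11],[12,11,93,34,36],[63,2,35],{"ek":62,"mpr":65,"pl":21},27,{"e":34,"kwu":20,"s":61}]}
Value at /uq/0/0: 0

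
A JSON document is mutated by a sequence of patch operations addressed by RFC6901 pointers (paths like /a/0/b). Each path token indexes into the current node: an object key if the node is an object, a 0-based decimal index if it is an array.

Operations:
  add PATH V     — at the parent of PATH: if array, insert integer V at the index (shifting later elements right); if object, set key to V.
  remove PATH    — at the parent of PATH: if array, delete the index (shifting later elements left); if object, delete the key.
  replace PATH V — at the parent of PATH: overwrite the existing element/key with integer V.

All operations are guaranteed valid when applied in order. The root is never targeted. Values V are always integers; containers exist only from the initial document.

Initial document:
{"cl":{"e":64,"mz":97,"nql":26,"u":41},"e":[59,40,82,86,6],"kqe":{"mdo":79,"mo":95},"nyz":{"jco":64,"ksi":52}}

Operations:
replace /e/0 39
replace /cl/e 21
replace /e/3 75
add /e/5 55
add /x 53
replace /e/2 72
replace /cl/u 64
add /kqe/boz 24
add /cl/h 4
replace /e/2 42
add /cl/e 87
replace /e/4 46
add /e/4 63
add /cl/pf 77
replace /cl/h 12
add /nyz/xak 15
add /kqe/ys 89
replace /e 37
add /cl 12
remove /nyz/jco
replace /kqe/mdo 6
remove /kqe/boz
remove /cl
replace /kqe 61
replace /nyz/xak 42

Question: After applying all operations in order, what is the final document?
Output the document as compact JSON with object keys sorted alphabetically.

Answer: {"e":37,"kqe":61,"nyz":{"ksi":52,"xak":42},"x":53}

Derivation:
After op 1 (replace /e/0 39): {"cl":{"e":64,"mz":97,"nql":26,"u":41},"e":[39,40,82,86,6],"kqe":{"mdo":79,"mo":95},"nyz":{"jco":64,"ksi":52}}
After op 2 (replace /cl/e 21): {"cl":{"e":21,"mz":97,"nql":26,"u":41},"e":[39,40,82,86,6],"kqe":{"mdo":79,"mo":95},"nyz":{"jco":64,"ksi":52}}
After op 3 (replace /e/3 75): {"cl":{"e":21,"mz":97,"nql":26,"u":41},"e":[39,40,82,75,6],"kqe":{"mdo":79,"mo":95},"nyz":{"jco":64,"ksi":52}}
After op 4 (add /e/5 55): {"cl":{"e":21,"mz":97,"nql":26,"u":41},"e":[39,40,82,75,6,55],"kqe":{"mdo":79,"mo":95},"nyz":{"jco":64,"ksi":52}}
After op 5 (add /x 53): {"cl":{"e":21,"mz":97,"nql":26,"u":41},"e":[39,40,82,75,6,55],"kqe":{"mdo":79,"mo":95},"nyz":{"jco":64,"ksi":52},"x":53}
After op 6 (replace /e/2 72): {"cl":{"e":21,"mz":97,"nql":26,"u":41},"e":[39,40,72,75,6,55],"kqe":{"mdo":79,"mo":95},"nyz":{"jco":64,"ksi":52},"x":53}
After op 7 (replace /cl/u 64): {"cl":{"e":21,"mz":97,"nql":26,"u":64},"e":[39,40,72,75,6,55],"kqe":{"mdo":79,"mo":95},"nyz":{"jco":64,"ksi":52},"x":53}
After op 8 (add /kqe/boz 24): {"cl":{"e":21,"mz":97,"nql":26,"u":64},"e":[39,40,72,75,6,55],"kqe":{"boz":24,"mdo":79,"mo":95},"nyz":{"jco":64,"ksi":52},"x":53}
After op 9 (add /cl/h 4): {"cl":{"e":21,"h":4,"mz":97,"nql":26,"u":64},"e":[39,40,72,75,6,55],"kqe":{"boz":24,"mdo":79,"mo":95},"nyz":{"jco":64,"ksi":52},"x":53}
After op 10 (replace /e/2 42): {"cl":{"e":21,"h":4,"mz":97,"nql":26,"u":64},"e":[39,40,42,75,6,55],"kqe":{"boz":24,"mdo":79,"mo":95},"nyz":{"jco":64,"ksi":52},"x":53}
After op 11 (add /cl/e 87): {"cl":{"e":87,"h":4,"mz":97,"nql":26,"u":64},"e":[39,40,42,75,6,55],"kqe":{"boz":24,"mdo":79,"mo":95},"nyz":{"jco":64,"ksi":52},"x":53}
After op 12 (replace /e/4 46): {"cl":{"e":87,"h":4,"mz":97,"nql":26,"u":64},"e":[39,40,42,75,46,55],"kqe":{"boz":24,"mdo":79,"mo":95},"nyz":{"jco":64,"ksi":52},"x":53}
After op 13 (add /e/4 63): {"cl":{"e":87,"h":4,"mz":97,"nql":26,"u":64},"e":[39,40,42,75,63,46,55],"kqe":{"boz":24,"mdo":79,"mo":95},"nyz":{"jco":64,"ksi":52},"x":53}
After op 14 (add /cl/pf 77): {"cl":{"e":87,"h":4,"mz":97,"nql":26,"pf":77,"u":64},"e":[39,40,42,75,63,46,55],"kqe":{"boz":24,"mdo":79,"mo":95},"nyz":{"jco":64,"ksi":52},"x":53}
After op 15 (replace /cl/h 12): {"cl":{"e":87,"h":12,"mz":97,"nql":26,"pf":77,"u":64},"e":[39,40,42,75,63,46,55],"kqe":{"boz":24,"mdo":79,"mo":95},"nyz":{"jco":64,"ksi":52},"x":53}
After op 16 (add /nyz/xak 15): {"cl":{"e":87,"h":12,"mz":97,"nql":26,"pf":77,"u":64},"e":[39,40,42,75,63,46,55],"kqe":{"boz":24,"mdo":79,"mo":95},"nyz":{"jco":64,"ksi":52,"xak":15},"x":53}
After op 17 (add /kqe/ys 89): {"cl":{"e":87,"h":12,"mz":97,"nql":26,"pf":77,"u":64},"e":[39,40,42,75,63,46,55],"kqe":{"boz":24,"mdo":79,"mo":95,"ys":89},"nyz":{"jco":64,"ksi":52,"xak":15},"x":53}
After op 18 (replace /e 37): {"cl":{"e":87,"h":12,"mz":97,"nql":26,"pf":77,"u":64},"e":37,"kqe":{"boz":24,"mdo":79,"mo":95,"ys":89},"nyz":{"jco":64,"ksi":52,"xak":15},"x":53}
After op 19 (add /cl 12): {"cl":12,"e":37,"kqe":{"boz":24,"mdo":79,"mo":95,"ys":89},"nyz":{"jco":64,"ksi":52,"xak":15},"x":53}
After op 20 (remove /nyz/jco): {"cl":12,"e":37,"kqe":{"boz":24,"mdo":79,"mo":95,"ys":89},"nyz":{"ksi":52,"xak":15},"x":53}
After op 21 (replace /kqe/mdo 6): {"cl":12,"e":37,"kqe":{"boz":24,"mdo":6,"mo":95,"ys":89},"nyz":{"ksi":52,"xak":15},"x":53}
After op 22 (remove /kqe/boz): {"cl":12,"e":37,"kqe":{"mdo":6,"mo":95,"ys":89},"nyz":{"ksi":52,"xak":15},"x":53}
After op 23 (remove /cl): {"e":37,"kqe":{"mdo":6,"mo":95,"ys":89},"nyz":{"ksi":52,"xak":15},"x":53}
After op 24 (replace /kqe 61): {"e":37,"kqe":61,"nyz":{"ksi":52,"xak":15},"x":53}
After op 25 (replace /nyz/xak 42): {"e":37,"kqe":61,"nyz":{"ksi":52,"xak":42},"x":53}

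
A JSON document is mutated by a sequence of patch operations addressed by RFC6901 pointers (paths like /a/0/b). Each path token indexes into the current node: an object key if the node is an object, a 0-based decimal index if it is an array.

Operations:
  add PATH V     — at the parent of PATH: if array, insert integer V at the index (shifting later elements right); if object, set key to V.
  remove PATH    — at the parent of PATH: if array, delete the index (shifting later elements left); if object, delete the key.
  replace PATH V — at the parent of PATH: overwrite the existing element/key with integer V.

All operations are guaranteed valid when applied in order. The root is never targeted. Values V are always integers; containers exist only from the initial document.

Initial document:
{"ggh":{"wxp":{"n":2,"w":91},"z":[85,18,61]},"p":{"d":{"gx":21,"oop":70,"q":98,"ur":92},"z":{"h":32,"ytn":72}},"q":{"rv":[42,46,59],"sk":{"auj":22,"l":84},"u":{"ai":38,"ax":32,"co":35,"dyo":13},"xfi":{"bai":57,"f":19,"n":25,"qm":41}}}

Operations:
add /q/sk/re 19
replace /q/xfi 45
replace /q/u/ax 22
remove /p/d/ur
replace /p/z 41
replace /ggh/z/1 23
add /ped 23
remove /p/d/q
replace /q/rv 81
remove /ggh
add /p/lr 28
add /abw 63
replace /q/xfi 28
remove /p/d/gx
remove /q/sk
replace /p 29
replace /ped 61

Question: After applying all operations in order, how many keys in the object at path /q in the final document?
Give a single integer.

Answer: 3

Derivation:
After op 1 (add /q/sk/re 19): {"ggh":{"wxp":{"n":2,"w":91},"z":[85,18,61]},"p":{"d":{"gx":21,"oop":70,"q":98,"ur":92},"z":{"h":32,"ytn":72}},"q":{"rv":[42,46,59],"sk":{"auj":22,"l":84,"re":19},"u":{"ai":38,"ax":32,"co":35,"dyo":13},"xfi":{"bai":57,"f":19,"n":25,"qm":41}}}
After op 2 (replace /q/xfi 45): {"ggh":{"wxp":{"n":2,"w":91},"z":[85,18,61]},"p":{"d":{"gx":21,"oop":70,"q":98,"ur":92},"z":{"h":32,"ytn":72}},"q":{"rv":[42,46,59],"sk":{"auj":22,"l":84,"re":19},"u":{"ai":38,"ax":32,"co":35,"dyo":13},"xfi":45}}
After op 3 (replace /q/u/ax 22): {"ggh":{"wxp":{"n":2,"w":91},"z":[85,18,61]},"p":{"d":{"gx":21,"oop":70,"q":98,"ur":92},"z":{"h":32,"ytn":72}},"q":{"rv":[42,46,59],"sk":{"auj":22,"l":84,"re":19},"u":{"ai":38,"ax":22,"co":35,"dyo":13},"xfi":45}}
After op 4 (remove /p/d/ur): {"ggh":{"wxp":{"n":2,"w":91},"z":[85,18,61]},"p":{"d":{"gx":21,"oop":70,"q":98},"z":{"h":32,"ytn":72}},"q":{"rv":[42,46,59],"sk":{"auj":22,"l":84,"re":19},"u":{"ai":38,"ax":22,"co":35,"dyo":13},"xfi":45}}
After op 5 (replace /p/z 41): {"ggh":{"wxp":{"n":2,"w":91},"z":[85,18,61]},"p":{"d":{"gx":21,"oop":70,"q":98},"z":41},"q":{"rv":[42,46,59],"sk":{"auj":22,"l":84,"re":19},"u":{"ai":38,"ax":22,"co":35,"dyo":13},"xfi":45}}
After op 6 (replace /ggh/z/1 23): {"ggh":{"wxp":{"n":2,"w":91},"z":[85,23,61]},"p":{"d":{"gx":21,"oop":70,"q":98},"z":41},"q":{"rv":[42,46,59],"sk":{"auj":22,"l":84,"re":19},"u":{"ai":38,"ax":22,"co":35,"dyo":13},"xfi":45}}
After op 7 (add /ped 23): {"ggh":{"wxp":{"n":2,"w":91},"z":[85,23,61]},"p":{"d":{"gx":21,"oop":70,"q":98},"z":41},"ped":23,"q":{"rv":[42,46,59],"sk":{"auj":22,"l":84,"re":19},"u":{"ai":38,"ax":22,"co":35,"dyo":13},"xfi":45}}
After op 8 (remove /p/d/q): {"ggh":{"wxp":{"n":2,"w":91},"z":[85,23,61]},"p":{"d":{"gx":21,"oop":70},"z":41},"ped":23,"q":{"rv":[42,46,59],"sk":{"auj":22,"l":84,"re":19},"u":{"ai":38,"ax":22,"co":35,"dyo":13},"xfi":45}}
After op 9 (replace /q/rv 81): {"ggh":{"wxp":{"n":2,"w":91},"z":[85,23,61]},"p":{"d":{"gx":21,"oop":70},"z":41},"ped":23,"q":{"rv":81,"sk":{"auj":22,"l":84,"re":19},"u":{"ai":38,"ax":22,"co":35,"dyo":13},"xfi":45}}
After op 10 (remove /ggh): {"p":{"d":{"gx":21,"oop":70},"z":41},"ped":23,"q":{"rv":81,"sk":{"auj":22,"l":84,"re":19},"u":{"ai":38,"ax":22,"co":35,"dyo":13},"xfi":45}}
After op 11 (add /p/lr 28): {"p":{"d":{"gx":21,"oop":70},"lr":28,"z":41},"ped":23,"q":{"rv":81,"sk":{"auj":22,"l":84,"re":19},"u":{"ai":38,"ax":22,"co":35,"dyo":13},"xfi":45}}
After op 12 (add /abw 63): {"abw":63,"p":{"d":{"gx":21,"oop":70},"lr":28,"z":41},"ped":23,"q":{"rv":81,"sk":{"auj":22,"l":84,"re":19},"u":{"ai":38,"ax":22,"co":35,"dyo":13},"xfi":45}}
After op 13 (replace /q/xfi 28): {"abw":63,"p":{"d":{"gx":21,"oop":70},"lr":28,"z":41},"ped":23,"q":{"rv":81,"sk":{"auj":22,"l":84,"re":19},"u":{"ai":38,"ax":22,"co":35,"dyo":13},"xfi":28}}
After op 14 (remove /p/d/gx): {"abw":63,"p":{"d":{"oop":70},"lr":28,"z":41},"ped":23,"q":{"rv":81,"sk":{"auj":22,"l":84,"re":19},"u":{"ai":38,"ax":22,"co":35,"dyo":13},"xfi":28}}
After op 15 (remove /q/sk): {"abw":63,"p":{"d":{"oop":70},"lr":28,"z":41},"ped":23,"q":{"rv":81,"u":{"ai":38,"ax":22,"co":35,"dyo":13},"xfi":28}}
After op 16 (replace /p 29): {"abw":63,"p":29,"ped":23,"q":{"rv":81,"u":{"ai":38,"ax":22,"co":35,"dyo":13},"xfi":28}}
After op 17 (replace /ped 61): {"abw":63,"p":29,"ped":61,"q":{"rv":81,"u":{"ai":38,"ax":22,"co":35,"dyo":13},"xfi":28}}
Size at path /q: 3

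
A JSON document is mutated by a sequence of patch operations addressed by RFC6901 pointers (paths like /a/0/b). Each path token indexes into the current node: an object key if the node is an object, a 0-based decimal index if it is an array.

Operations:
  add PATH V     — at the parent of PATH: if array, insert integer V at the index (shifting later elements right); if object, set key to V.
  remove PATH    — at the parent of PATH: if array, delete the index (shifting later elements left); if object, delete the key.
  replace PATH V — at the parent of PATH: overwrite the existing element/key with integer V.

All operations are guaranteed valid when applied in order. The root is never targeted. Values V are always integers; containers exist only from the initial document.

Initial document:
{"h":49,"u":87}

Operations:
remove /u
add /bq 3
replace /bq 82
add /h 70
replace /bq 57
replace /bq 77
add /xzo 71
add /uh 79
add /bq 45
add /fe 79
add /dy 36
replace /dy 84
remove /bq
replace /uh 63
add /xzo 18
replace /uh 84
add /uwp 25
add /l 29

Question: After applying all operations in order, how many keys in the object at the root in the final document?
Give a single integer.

After op 1 (remove /u): {"h":49}
After op 2 (add /bq 3): {"bq":3,"h":49}
After op 3 (replace /bq 82): {"bq":82,"h":49}
After op 4 (add /h 70): {"bq":82,"h":70}
After op 5 (replace /bq 57): {"bq":57,"h":70}
After op 6 (replace /bq 77): {"bq":77,"h":70}
After op 7 (add /xzo 71): {"bq":77,"h":70,"xzo":71}
After op 8 (add /uh 79): {"bq":77,"h":70,"uh":79,"xzo":71}
After op 9 (add /bq 45): {"bq":45,"h":70,"uh":79,"xzo":71}
After op 10 (add /fe 79): {"bq":45,"fe":79,"h":70,"uh":79,"xzo":71}
After op 11 (add /dy 36): {"bq":45,"dy":36,"fe":79,"h":70,"uh":79,"xzo":71}
After op 12 (replace /dy 84): {"bq":45,"dy":84,"fe":79,"h":70,"uh":79,"xzo":71}
After op 13 (remove /bq): {"dy":84,"fe":79,"h":70,"uh":79,"xzo":71}
After op 14 (replace /uh 63): {"dy":84,"fe":79,"h":70,"uh":63,"xzo":71}
After op 15 (add /xzo 18): {"dy":84,"fe":79,"h":70,"uh":63,"xzo":18}
After op 16 (replace /uh 84): {"dy":84,"fe":79,"h":70,"uh":84,"xzo":18}
After op 17 (add /uwp 25): {"dy":84,"fe":79,"h":70,"uh":84,"uwp":25,"xzo":18}
After op 18 (add /l 29): {"dy":84,"fe":79,"h":70,"l":29,"uh":84,"uwp":25,"xzo":18}
Size at the root: 7

Answer: 7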